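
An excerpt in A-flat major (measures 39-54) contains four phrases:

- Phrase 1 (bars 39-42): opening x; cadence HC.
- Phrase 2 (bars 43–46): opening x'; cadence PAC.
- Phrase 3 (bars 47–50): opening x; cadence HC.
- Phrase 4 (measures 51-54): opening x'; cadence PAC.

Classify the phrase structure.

repeated period

The cadence pattern HC–PAC–HC–PAC is weak–strong twice, and phrases 3–4 restate phrases 1–2: a period heard twice, not a double period (which would end weakly at phrase 2).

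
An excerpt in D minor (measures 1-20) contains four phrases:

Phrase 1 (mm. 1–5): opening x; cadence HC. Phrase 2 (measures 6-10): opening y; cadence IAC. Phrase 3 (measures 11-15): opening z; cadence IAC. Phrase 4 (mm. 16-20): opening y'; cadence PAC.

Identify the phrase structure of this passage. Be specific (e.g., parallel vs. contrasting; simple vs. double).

Four phrases in two halves: the first half (mm. 1–10) ends with an imperfect authentic cadence, the second (mm. 11–20) with a perfect authentic cadence — a large antecedent–consequent pair, i.e. a double period.
Phrase 3 begins with different material from phrase 1, making it contrasting.

contrasting double period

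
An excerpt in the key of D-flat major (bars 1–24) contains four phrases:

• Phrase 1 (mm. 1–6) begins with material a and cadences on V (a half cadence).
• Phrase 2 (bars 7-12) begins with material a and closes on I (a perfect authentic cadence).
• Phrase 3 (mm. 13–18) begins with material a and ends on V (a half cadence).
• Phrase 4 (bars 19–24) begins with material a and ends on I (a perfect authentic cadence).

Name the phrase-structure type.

repeated period

The cadence pattern HC–PAC–HC–PAC is weak–strong twice, and phrases 3–4 restate phrases 1–2: a period heard twice, not a double period (which would end weakly at phrase 2).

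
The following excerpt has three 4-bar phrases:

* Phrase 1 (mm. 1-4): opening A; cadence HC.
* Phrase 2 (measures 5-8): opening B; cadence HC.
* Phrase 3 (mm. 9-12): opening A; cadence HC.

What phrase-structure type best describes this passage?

phrase group

The final phrase closes with a half cadence, which is not stronger than the preceding half cadence; the 3 phrases lack an overall antecedent–consequent design and so form a phrase group.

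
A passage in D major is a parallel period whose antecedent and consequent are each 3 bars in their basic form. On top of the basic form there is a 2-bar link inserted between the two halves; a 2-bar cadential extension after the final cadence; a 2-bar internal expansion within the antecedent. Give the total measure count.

Basic parallel period: 3 + 3 = 6 bars.
6 (basic form) + 2 (link) + 2 (cadential extension) + 2 (internal expansion) = 12.

12 measures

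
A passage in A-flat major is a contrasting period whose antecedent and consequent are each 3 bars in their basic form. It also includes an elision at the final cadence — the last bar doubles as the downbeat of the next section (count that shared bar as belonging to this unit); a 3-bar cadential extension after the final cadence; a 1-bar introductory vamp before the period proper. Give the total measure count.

Basic contrasting period: 3 + 3 = 6 bars.
6 (basic form) + 3 (cadential extension) + 1 (introduction) = 10.
The elision shares a bar with the next section but does not change this unit's count.

10 measures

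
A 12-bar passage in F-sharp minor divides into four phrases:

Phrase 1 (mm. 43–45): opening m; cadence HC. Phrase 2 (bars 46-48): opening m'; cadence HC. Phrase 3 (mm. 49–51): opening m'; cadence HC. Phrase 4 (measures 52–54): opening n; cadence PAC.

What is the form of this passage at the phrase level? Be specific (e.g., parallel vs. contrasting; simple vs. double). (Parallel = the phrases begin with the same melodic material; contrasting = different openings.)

parallel double period

Four phrases in two halves: the first half (mm. 43-48) ends with a half cadence, the second (mm. 49-54) with a perfect authentic cadence — a large antecedent–consequent pair, i.e. a double period.
Phrase 3 begins with the same material as phrase 1, making it parallel.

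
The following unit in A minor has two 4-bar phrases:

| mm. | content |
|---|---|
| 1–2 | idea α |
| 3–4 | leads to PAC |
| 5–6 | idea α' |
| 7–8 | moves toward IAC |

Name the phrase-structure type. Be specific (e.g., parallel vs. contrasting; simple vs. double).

phrase group

The second phrase closes with an imperfect authentic cadence, which is not stronger than the first phrase's perfect authentic cadence; without a weak→strong cadential pair there is no antecedent–consequent relationship, so this is a phrase group rather than a period.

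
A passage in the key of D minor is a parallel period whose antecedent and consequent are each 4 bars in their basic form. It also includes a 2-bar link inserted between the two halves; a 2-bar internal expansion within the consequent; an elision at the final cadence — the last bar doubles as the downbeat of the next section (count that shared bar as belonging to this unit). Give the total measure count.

Basic parallel period: 4 + 4 = 8 bars.
8 (basic form) + 2 (link) + 2 (internal expansion) = 12.
The elision shares a bar with the next section but does not change this unit's count.

12 measures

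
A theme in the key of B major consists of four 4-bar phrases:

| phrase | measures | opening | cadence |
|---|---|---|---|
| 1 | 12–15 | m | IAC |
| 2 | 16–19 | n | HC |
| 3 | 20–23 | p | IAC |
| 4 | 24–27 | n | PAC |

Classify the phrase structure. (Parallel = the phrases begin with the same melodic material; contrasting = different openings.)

Four phrases in two halves: the first half (measures 12–19) ends with a half cadence, the second (mm. 20–27) with a perfect authentic cadence — a large antecedent–consequent pair, i.e. a double period.
Phrase 3 begins with different material from phrase 1, making it contrasting.

contrasting double period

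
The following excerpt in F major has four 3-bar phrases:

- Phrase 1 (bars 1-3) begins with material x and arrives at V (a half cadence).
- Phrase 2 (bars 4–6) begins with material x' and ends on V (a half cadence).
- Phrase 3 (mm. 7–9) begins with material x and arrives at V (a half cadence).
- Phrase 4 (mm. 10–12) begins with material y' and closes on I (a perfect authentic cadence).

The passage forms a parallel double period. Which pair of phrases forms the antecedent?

In a double period the first pair of phrases (ending half cadence) is the large antecedent and the second pair (ending perfect authentic cadence) is the large consequent; the antecedent is phrases 1 and 2.

phrases 1 and 2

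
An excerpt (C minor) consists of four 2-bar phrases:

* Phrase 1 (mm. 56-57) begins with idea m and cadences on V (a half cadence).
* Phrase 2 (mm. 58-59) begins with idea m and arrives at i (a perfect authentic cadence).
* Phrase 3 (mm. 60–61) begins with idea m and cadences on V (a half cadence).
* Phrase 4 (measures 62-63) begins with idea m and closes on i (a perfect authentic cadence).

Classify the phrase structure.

The cadence pattern HC–PAC–HC–PAC is weak–strong twice, and phrases 3–4 restate phrases 1–2: a period heard twice, not a double period (which would end weakly at phrase 2).

repeated period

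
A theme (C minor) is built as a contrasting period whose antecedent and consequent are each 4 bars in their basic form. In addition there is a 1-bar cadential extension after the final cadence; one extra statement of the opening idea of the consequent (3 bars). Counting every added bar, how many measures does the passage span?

12 measures

Basic contrasting period: 4 + 4 = 8 bars.
8 (basic form) + 1 (cadential extension) + 3 (extra statement) = 12.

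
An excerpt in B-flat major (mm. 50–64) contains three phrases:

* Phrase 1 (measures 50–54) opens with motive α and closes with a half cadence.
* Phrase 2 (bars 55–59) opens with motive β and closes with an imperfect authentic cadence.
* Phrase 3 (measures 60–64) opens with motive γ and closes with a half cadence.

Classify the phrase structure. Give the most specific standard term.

phrase group

The final phrase closes with a half cadence, which is not stronger than the preceding imperfect authentic cadence; the 3 phrases lack an overall antecedent–consequent design and so form a phrase group.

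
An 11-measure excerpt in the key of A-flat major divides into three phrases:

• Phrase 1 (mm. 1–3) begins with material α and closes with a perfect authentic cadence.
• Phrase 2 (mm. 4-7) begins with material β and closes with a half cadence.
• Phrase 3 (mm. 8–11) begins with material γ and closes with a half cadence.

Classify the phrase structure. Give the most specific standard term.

The final phrase closes with a half cadence, which is not stronger than the preceding half cadence; the 3 phrases lack an overall antecedent–consequent design and so form a phrase group.

phrase group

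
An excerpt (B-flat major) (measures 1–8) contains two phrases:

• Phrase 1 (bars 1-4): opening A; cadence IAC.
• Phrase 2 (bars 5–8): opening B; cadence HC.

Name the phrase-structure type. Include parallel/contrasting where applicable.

phrase group

The second phrase closes with a half cadence, which is not stronger than the first phrase's imperfect authentic cadence; without a weak→strong cadential pair there is no antecedent–consequent relationship, so this is a phrase group rather than a period.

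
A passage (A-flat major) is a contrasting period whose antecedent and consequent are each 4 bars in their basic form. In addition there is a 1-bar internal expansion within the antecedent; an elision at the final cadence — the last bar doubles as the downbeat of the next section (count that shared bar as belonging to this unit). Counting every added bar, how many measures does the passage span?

9 measures

Basic contrasting period: 4 + 4 = 8 bars.
8 (basic form) + 1 (internal expansion) = 9.
The elision shares a bar with the next section but does not change this unit's count.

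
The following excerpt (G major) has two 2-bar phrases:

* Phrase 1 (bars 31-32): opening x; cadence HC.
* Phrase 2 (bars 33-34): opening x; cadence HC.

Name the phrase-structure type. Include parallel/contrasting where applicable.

Both phrases have the same opening (x) and the same cadence (half cadence): the second is a restatement, not a consequent, so this is a repeated phrase rather than a period.

repeated phrase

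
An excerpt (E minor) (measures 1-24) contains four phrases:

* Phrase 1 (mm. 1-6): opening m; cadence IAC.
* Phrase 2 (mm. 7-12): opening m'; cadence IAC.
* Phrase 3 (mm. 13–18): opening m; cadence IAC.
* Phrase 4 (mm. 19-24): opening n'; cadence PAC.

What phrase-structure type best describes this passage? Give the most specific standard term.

parallel double period

Four phrases in two halves: the first half (mm. 1–12) ends with an imperfect authentic cadence, the second (measures 13-24) with a perfect authentic cadence — a large antecedent–consequent pair, i.e. a double period.
Phrase 3 begins with the same material as phrase 1, making it parallel.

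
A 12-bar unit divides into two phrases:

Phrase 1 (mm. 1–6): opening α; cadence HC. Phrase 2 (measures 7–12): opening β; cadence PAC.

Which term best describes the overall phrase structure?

contrasting period

Phrase 1 ends with a half cadence (weaker) and phrase 2 with a perfect authentic cadence (stronger): antecedent + consequent = a period.
The two phrases open with different material (α / β), so the period is contrasting.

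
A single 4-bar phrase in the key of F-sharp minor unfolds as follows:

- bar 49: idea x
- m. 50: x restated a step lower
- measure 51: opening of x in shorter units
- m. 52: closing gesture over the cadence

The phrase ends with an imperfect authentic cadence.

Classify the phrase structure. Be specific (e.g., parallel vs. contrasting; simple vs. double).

Basic idea (m. 49) + its repetition (measure 50) form the presentation; fragmentation and cadence (mm. 51-52) form the continuation — the 4-bar whole is a sentence.

sentence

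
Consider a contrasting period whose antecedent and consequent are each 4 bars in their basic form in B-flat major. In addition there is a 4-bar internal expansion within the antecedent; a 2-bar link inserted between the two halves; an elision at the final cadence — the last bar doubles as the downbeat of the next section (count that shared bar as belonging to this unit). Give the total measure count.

Basic contrasting period: 4 + 4 = 8 bars.
8 (basic form) + 4 (internal expansion) + 2 (link) = 14.
The elision shares a bar with the next section but does not change this unit's count.

14 measures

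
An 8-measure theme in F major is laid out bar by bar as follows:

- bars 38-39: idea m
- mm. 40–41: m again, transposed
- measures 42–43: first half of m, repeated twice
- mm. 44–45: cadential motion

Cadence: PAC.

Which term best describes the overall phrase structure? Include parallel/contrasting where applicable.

Basic idea (mm. 38–39) + its repetition (measures 40–41) form the presentation; fragmentation and cadence (bars 42–45) form the continuation — the 8-bar whole is a sentence.

sentence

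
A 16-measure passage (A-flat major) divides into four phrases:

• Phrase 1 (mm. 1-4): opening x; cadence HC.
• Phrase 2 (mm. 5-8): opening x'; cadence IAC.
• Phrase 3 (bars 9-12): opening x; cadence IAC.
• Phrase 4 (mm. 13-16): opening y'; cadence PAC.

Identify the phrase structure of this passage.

parallel double period

Four phrases in two halves: the first half (mm. 1–8) ends with an imperfect authentic cadence, the second (measures 9-16) with a perfect authentic cadence — a large antecedent–consequent pair, i.e. a double period.
Phrase 3 begins with the same material as phrase 1, making it parallel.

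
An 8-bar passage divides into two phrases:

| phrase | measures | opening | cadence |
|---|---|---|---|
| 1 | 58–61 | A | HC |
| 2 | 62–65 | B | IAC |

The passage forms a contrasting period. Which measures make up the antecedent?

measures 58–61

The phrase ending with the weaker cadence (half cadence) is the antecedent; the one ending more conclusively (imperfect authentic cadence) is the consequent. The antecedent is measures 58–61.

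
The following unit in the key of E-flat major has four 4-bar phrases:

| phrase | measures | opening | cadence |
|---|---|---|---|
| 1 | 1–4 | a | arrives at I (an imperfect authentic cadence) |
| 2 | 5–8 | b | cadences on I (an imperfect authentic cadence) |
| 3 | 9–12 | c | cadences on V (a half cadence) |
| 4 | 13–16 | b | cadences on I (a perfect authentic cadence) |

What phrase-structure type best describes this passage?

contrasting double period

Four phrases in two halves: the first half (mm. 1–8) ends with an imperfect authentic cadence, the second (mm. 9–16) with a perfect authentic cadence — a large antecedent–consequent pair, i.e. a double period.
Phrase 3 begins with different material from phrase 1, making it contrasting.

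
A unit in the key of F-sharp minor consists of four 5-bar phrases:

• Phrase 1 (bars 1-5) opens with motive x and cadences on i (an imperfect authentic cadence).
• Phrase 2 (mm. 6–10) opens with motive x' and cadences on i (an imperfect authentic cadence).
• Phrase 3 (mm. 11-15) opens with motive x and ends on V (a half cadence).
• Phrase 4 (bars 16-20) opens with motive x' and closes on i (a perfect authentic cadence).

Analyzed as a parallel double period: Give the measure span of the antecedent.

measures 1–10

In a double period the four phrases pair into a large antecedent (phrases 1–2, ending imperfect authentic cadence) and a large consequent (phrases 3–4, ending perfect authentic cadence). The antecedent spans measures 1–10.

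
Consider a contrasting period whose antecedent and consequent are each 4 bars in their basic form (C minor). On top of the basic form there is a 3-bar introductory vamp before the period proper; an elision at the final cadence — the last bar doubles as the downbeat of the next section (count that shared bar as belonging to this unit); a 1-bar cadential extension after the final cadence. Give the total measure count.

Basic contrasting period: 4 + 4 = 8 bars.
8 (basic form) + 3 (introduction) + 1 (cadential extension) = 12.
The elision shares a bar with the next section but does not change this unit's count.

12 measures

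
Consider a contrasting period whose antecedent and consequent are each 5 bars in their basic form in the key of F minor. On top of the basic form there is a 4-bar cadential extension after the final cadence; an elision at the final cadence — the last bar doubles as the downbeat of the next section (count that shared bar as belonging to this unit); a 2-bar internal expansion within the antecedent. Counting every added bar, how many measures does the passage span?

16 measures

Basic contrasting period: 5 + 5 = 10 bars.
10 (basic form) + 4 (cadential extension) + 2 (internal expansion) = 16.
The elision shares a bar with the next section but does not change this unit's count.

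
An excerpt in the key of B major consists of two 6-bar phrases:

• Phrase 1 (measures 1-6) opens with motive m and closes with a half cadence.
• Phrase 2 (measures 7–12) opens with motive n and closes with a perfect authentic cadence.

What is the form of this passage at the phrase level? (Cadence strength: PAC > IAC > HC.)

contrasting period

Phrase 1 ends with a half cadence (weaker) and phrase 2 with a perfect authentic cadence (stronger): antecedent + consequent = a period.
The two phrases open with different material (m / n), so the period is contrasting.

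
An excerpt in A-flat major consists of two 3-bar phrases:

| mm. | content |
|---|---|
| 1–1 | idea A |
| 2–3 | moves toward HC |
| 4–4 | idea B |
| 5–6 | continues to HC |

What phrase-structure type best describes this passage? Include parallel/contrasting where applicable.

phrase group

The second phrase closes with a half cadence, which is not stronger than the first phrase's half cadence; without a weak→strong cadential pair there is no antecedent–consequent relationship, so this is a phrase group rather than a period.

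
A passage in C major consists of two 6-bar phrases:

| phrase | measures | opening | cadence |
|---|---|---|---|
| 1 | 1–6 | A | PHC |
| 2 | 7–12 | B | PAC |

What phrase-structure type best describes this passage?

contrasting period

Phrase 1 ends with a Phrygian half cadence (weaker) and phrase 2 with a perfect authentic cadence (stronger): antecedent + consequent = a period.
The two phrases open with different material (A / B), so the period is contrasting.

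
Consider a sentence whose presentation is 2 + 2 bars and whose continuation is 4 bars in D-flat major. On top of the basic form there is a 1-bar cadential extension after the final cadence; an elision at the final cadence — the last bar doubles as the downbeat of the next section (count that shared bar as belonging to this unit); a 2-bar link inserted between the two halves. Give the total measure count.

11 measures

Basic sentence: 2 + 2 + 4 = 8 bars.
8 (basic form) + 1 (cadential extension) + 2 (link) = 11.
The elision shares a bar with the next section but does not change this unit's count.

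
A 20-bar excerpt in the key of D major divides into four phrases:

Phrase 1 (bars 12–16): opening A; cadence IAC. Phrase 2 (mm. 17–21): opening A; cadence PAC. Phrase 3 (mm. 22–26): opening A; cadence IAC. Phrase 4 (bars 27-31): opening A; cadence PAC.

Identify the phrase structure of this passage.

repeated period

The cadence pattern IAC–PAC–IAC–PAC is weak–strong twice, and phrases 3–4 restate phrases 1–2: a period heard twice, not a double period (which would end weakly at phrase 2).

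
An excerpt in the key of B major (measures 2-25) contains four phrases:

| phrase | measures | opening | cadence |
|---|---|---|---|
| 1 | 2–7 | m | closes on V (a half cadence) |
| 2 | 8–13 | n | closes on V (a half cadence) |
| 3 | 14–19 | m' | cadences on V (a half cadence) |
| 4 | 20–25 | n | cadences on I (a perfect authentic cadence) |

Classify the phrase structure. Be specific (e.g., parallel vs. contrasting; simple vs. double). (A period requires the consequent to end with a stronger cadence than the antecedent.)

Four phrases in two halves: the first half (mm. 2-13) ends with a half cadence, the second (mm. 14–25) with a perfect authentic cadence — a large antecedent–consequent pair, i.e. a double period.
Phrase 3 begins with the same material as phrase 1, making it parallel.

parallel double period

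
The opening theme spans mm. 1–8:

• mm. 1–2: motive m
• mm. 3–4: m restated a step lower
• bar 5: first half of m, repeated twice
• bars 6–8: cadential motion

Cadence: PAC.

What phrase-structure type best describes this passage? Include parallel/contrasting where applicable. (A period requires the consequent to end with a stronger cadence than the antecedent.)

Basic idea (measures 1–2) + its repetition (bars 3–4) form the presentation; fragmentation and cadence (mm. 5–8) form the continuation — the 8-bar whole is a sentence.

sentence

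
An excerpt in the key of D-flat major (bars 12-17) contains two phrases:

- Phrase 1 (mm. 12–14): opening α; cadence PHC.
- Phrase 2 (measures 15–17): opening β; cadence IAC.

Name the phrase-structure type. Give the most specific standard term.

Phrase 1 ends with a Phrygian half cadence (weaker) and phrase 2 with an imperfect authentic cadence (stronger): antecedent + consequent = a period.
The two phrases open with different material (α / β), so the period is contrasting.

contrasting period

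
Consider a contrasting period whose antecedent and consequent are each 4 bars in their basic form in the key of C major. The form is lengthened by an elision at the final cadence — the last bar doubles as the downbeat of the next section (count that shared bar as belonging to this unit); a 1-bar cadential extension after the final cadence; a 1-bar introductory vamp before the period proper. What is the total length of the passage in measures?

Basic contrasting period: 4 + 4 = 8 bars.
8 (basic form) + 1 (cadential extension) + 1 (introduction) = 10.
The elision shares a bar with the next section but does not change this unit's count.

10 measures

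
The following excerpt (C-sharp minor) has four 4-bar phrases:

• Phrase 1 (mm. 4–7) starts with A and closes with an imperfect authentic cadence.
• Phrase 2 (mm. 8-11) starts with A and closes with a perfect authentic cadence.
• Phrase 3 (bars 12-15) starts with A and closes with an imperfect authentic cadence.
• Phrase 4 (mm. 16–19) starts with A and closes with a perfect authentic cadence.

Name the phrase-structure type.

The cadence pattern IAC–PAC–IAC–PAC is weak–strong twice, and phrases 3–4 restate phrases 1–2: a period heard twice, not a double period (which would end weakly at phrase 2).

repeated period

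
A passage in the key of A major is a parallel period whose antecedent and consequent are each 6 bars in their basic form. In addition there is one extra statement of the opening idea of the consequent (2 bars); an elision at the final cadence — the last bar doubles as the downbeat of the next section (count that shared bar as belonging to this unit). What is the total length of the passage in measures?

14 measures

Basic parallel period: 6 + 6 = 12 bars.
12 (basic form) + 2 (extra statement) = 14.
The elision shares a bar with the next section but does not change this unit's count.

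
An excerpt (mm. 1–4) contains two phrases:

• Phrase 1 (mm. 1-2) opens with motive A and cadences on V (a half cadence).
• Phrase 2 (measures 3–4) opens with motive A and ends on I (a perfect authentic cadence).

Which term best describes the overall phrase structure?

parallel period

Phrase 1 ends with a half cadence (weaker) and phrase 2 with a perfect authentic cadence (stronger): antecedent + consequent = a period.
The two phrases open with the same material (A / A), so the period is parallel.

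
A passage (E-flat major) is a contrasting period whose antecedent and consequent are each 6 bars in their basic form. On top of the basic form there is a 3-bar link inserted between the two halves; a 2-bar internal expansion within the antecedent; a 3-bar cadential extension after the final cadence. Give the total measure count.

Basic contrasting period: 6 + 6 = 12 bars.
12 (basic form) + 3 (link) + 2 (internal expansion) + 3 (cadential extension) = 20.

20 measures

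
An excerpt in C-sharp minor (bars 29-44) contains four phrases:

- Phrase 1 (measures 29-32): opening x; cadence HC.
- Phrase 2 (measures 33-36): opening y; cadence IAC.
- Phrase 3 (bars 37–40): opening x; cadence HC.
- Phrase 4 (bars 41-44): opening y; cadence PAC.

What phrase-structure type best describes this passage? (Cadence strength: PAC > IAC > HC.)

Four phrases in two halves: the first half (measures 29–36) ends with an imperfect authentic cadence, the second (mm. 37–44) with a perfect authentic cadence — a large antecedent–consequent pair, i.e. a double period.
Phrase 3 begins with the same material as phrase 1, making it parallel.

parallel double period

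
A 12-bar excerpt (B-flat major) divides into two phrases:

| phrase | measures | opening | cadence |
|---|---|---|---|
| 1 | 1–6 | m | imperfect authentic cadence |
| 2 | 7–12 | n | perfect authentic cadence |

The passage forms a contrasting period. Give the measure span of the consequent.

measures 7–12

The antecedent is the phrase ending with the weaker cadence (imperfect authentic cadence, phrase 1) and the consequent the one ending more conclusively (perfect authentic cadence, phrase 2); the consequent is measures 7–12.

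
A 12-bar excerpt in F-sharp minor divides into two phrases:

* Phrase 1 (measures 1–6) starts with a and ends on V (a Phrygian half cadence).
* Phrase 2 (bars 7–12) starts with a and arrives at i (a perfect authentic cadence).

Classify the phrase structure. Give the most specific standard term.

parallel period

Phrase 1 ends with a Phrygian half cadence (weaker) and phrase 2 with a perfect authentic cadence (stronger): antecedent + consequent = a period.
The two phrases open with the same material (a / a), so the period is parallel.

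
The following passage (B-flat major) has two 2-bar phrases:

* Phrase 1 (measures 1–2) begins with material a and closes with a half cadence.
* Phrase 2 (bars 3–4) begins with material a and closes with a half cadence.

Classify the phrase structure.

repeated phrase

Both phrases have the same opening (a) and the same cadence (half cadence): the second is a restatement, not a consequent, so this is a repeated phrase rather than a period.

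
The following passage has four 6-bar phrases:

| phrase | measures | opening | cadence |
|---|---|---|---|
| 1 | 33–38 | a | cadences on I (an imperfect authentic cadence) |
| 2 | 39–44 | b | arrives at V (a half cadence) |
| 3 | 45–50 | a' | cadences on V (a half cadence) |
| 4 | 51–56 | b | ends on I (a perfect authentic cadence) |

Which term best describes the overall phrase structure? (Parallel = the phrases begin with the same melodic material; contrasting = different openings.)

parallel double period

Four phrases in two halves: the first half (mm. 33–44) ends with a half cadence, the second (bars 45-56) with a perfect authentic cadence — a large antecedent–consequent pair, i.e. a double period.
Phrase 3 begins with the same material as phrase 1, making it parallel.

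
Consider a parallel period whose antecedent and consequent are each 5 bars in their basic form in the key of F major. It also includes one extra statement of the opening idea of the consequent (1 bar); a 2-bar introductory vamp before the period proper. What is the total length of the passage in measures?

Basic parallel period: 5 + 5 = 10 bars.
10 (basic form) + 1 (extra statement) + 2 (introduction) = 13.

13 measures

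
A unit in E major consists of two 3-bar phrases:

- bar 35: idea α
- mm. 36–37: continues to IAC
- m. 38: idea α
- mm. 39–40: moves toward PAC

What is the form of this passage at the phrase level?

Phrase 1 ends with an imperfect authentic cadence (weaker) and phrase 2 with a perfect authentic cadence (stronger): antecedent + consequent = a period.
The two phrases open with the same material (α / α), so the period is parallel.

parallel period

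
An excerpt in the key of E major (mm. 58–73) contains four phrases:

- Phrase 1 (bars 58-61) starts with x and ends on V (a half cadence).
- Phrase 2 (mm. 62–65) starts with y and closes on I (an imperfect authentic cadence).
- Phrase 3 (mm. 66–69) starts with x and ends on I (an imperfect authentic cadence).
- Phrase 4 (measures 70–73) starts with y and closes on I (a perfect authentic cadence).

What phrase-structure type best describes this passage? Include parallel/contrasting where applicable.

parallel double period

Four phrases in two halves: the first half (measures 58–65) ends with an imperfect authentic cadence, the second (mm. 66-73) with a perfect authentic cadence — a large antecedent–consequent pair, i.e. a double period.
Phrase 3 begins with the same material as phrase 1, making it parallel.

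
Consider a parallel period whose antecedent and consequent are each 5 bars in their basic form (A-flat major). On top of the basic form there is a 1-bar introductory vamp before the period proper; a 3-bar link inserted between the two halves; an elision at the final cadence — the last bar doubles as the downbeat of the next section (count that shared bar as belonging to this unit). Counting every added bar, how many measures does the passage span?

14 measures

Basic parallel period: 5 + 5 = 10 bars.
10 (basic form) + 1 (introduction) + 3 (link) = 14.
The elision shares a bar with the next section but does not change this unit's count.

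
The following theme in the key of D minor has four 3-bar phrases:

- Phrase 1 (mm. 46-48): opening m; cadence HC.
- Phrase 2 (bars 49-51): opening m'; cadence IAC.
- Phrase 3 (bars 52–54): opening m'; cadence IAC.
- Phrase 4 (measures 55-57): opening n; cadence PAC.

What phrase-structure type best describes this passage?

parallel double period

Four phrases in two halves: the first half (mm. 46–51) ends with an imperfect authentic cadence, the second (bars 52–57) with a perfect authentic cadence — a large antecedent–consequent pair, i.e. a double period.
Phrase 3 begins with the same material as phrase 1, making it parallel.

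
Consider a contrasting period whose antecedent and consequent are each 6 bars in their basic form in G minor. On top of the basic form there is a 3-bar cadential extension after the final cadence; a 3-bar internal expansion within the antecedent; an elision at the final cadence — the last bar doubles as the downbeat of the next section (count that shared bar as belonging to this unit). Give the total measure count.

Basic contrasting period: 6 + 6 = 12 bars.
12 (basic form) + 3 (cadential extension) + 3 (internal expansion) = 18.
The elision shares a bar with the next section but does not change this unit's count.

18 measures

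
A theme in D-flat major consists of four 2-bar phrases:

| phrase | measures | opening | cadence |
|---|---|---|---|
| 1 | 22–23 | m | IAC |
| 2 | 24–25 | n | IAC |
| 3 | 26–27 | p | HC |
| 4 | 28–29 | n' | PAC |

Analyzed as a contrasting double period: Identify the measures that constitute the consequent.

In a double period the four phrases pair into a large antecedent (phrases 1–2, ending imperfect authentic cadence) and a large consequent (phrases 3–4, ending perfect authentic cadence). The consequent spans measures 26–29.

measures 26–29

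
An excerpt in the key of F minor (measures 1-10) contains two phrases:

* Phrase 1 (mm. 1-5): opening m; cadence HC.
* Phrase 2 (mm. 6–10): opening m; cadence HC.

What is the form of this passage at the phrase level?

Both phrases have the same opening (m) and the same cadence (half cadence): the second is a restatement, not a consequent, so this is a repeated phrase rather than a period.

repeated phrase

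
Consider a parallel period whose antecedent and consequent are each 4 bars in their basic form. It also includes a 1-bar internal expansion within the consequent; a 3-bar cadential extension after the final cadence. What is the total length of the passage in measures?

Basic parallel period: 4 + 4 = 8 bars.
8 (basic form) + 1 (internal expansion) + 3 (cadential extension) = 12.

12 measures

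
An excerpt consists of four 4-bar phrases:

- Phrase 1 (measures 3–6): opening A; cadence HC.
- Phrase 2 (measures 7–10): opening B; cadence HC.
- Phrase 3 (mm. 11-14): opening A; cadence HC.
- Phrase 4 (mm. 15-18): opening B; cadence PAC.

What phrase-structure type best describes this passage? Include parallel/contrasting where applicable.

parallel double period

Four phrases in two halves: the first half (mm. 3-10) ends with a half cadence, the second (mm. 11-18) with a perfect authentic cadence — a large antecedent–consequent pair, i.e. a double period.
Phrase 3 begins with the same material as phrase 1, making it parallel.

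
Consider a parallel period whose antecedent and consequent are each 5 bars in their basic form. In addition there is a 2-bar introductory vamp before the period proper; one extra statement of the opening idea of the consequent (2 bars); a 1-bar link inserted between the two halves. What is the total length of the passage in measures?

15 measures

Basic parallel period: 5 + 5 = 10 bars.
10 (basic form) + 2 (introduction) + 2 (extra statement) + 1 (link) = 15.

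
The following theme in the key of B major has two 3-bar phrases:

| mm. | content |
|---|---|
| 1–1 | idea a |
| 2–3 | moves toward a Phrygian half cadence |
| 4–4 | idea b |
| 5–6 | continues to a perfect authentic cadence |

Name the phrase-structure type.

contrasting period

Phrase 1 ends with a Phrygian half cadence (weaker) and phrase 2 with a perfect authentic cadence (stronger): antecedent + consequent = a period.
The two phrases open with different material (a / b), so the period is contrasting.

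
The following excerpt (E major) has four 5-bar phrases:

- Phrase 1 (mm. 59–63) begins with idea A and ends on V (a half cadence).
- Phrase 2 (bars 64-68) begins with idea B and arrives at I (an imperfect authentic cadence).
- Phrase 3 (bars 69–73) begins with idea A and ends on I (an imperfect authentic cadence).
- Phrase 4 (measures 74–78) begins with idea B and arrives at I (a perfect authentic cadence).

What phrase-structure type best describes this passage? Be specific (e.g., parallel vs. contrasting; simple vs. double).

parallel double period

Four phrases in two halves: the first half (measures 59-68) ends with an imperfect authentic cadence, the second (mm. 69-78) with a perfect authentic cadence — a large antecedent–consequent pair, i.e. a double period.
Phrase 3 begins with the same material as phrase 1, making it parallel.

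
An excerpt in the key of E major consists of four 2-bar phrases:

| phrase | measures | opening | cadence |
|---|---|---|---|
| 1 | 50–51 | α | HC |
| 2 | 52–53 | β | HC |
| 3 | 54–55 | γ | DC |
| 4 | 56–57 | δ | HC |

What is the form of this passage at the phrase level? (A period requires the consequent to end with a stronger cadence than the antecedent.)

phrase group

Phrase 4 ends with a half cadence, no stronger than phrase 2's half cadence, so the four phrases do not form a double period; nor do phrases 3–4 duplicate 1–2, so it is not a repeated period. With no phrase reaching a conclusive cadence, the passage is a phrase group.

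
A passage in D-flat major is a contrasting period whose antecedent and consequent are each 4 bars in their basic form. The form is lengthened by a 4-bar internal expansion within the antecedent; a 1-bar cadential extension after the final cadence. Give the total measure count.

Basic contrasting period: 4 + 4 = 8 bars.
8 (basic form) + 4 (internal expansion) + 1 (cadential extension) = 13.

13 measures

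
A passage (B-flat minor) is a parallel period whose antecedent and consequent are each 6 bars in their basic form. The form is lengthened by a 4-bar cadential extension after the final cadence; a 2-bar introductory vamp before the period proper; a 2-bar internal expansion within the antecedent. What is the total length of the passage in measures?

Basic parallel period: 6 + 6 = 12 bars.
12 (basic form) + 4 (cadential extension) + 2 (introduction) + 2 (internal expansion) = 20.

20 measures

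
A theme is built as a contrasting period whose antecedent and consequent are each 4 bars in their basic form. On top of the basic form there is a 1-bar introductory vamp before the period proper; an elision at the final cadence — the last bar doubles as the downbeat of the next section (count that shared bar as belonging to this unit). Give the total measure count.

Basic contrasting period: 4 + 4 = 8 bars.
8 (basic form) + 1 (introduction) = 9.
The elision shares a bar with the next section but does not change this unit's count.

9 measures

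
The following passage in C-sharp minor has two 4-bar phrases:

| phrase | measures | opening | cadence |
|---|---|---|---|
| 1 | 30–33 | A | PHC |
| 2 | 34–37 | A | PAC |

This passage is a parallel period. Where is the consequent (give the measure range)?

measures 34–37

The antecedent is the phrase ending with the weaker cadence (Phrygian half cadence, phrase 1) and the consequent the one ending more conclusively (perfect authentic cadence, phrase 2); the consequent is bars 34-37.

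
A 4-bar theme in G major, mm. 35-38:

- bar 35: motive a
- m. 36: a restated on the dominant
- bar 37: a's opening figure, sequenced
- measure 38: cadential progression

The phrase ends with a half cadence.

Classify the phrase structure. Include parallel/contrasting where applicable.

Basic idea (measure 35) + its repetition (m. 36) form the presentation; fragmentation and cadence (mm. 37–38) form the continuation — the 4-bar whole is a sentence.

sentence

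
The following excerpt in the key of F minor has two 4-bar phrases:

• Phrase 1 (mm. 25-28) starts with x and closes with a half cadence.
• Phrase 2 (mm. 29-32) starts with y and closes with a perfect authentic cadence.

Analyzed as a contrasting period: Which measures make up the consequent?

The antecedent is the phrase ending with the weaker cadence (half cadence, phrase 1) and the consequent the one ending more conclusively (perfect authentic cadence, phrase 2); the consequent is bars 29–32.

measures 29–32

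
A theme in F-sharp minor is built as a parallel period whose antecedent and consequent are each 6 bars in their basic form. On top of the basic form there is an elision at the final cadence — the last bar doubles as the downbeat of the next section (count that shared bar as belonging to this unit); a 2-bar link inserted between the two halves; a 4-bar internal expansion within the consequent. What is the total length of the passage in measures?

18 measures

Basic parallel period: 6 + 6 = 12 bars.
12 (basic form) + 2 (link) + 4 (internal expansion) = 18.
The elision shares a bar with the next section but does not change this unit's count.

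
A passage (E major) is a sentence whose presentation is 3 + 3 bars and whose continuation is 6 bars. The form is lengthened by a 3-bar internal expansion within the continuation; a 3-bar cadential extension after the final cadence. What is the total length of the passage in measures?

Basic sentence: 3 + 3 + 6 = 12 bars.
12 (basic form) + 3 (internal expansion) + 3 (cadential extension) = 18.

18 measures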